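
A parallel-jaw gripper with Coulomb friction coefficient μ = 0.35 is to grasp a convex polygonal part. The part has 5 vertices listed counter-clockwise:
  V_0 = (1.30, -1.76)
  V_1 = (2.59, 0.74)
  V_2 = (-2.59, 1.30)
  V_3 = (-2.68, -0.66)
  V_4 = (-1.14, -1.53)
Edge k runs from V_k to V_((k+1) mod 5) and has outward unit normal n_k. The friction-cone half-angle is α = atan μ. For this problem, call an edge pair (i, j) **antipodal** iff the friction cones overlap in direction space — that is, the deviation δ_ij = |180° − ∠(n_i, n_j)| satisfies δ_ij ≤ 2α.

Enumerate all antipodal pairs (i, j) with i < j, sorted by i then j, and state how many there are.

α = atan 0.35 = 19.29°;  2α = 38.58°
n_0 = (+0.8887, -0.4586)
n_1 = (+0.1075, +0.9942)
n_2 = (-0.9989, +0.0459)
n_3 = (-0.4919, -0.8707)
n_4 = (-0.0938, -0.9956)
  (0,1): δ = 68.88°  ·
  (0,2): δ = 24.66°  ✓
  (0,3): δ = 87.83°  ·
  (0,4): δ = 111.91°  ·
  (1,2): δ = 86.46°  ·
  (1,3): δ = 23.29°  ✓
  (1,4): δ = 0.79°  ✓
  (2,3): δ = 116.83°  ·
  (2,4): δ = 92.76°  ·
  (3,4): δ = 155.92°  ·
antipodal pairs: 3

count = 3; pairs: (0,2), (1,3), (1,4)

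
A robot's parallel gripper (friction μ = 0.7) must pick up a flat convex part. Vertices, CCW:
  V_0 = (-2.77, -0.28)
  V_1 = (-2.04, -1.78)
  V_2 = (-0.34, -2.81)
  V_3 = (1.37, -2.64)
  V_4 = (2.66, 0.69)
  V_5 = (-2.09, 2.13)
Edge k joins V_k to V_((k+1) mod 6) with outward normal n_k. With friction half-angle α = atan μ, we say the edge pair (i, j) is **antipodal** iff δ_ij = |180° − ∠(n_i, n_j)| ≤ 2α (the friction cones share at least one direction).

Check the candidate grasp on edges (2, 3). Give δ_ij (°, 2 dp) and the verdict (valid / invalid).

δ = 116.85°, invalid

α = atan 0.7 = 34.99°;  2α = 69.98°
edge 2: e_2 = (+1.71, +0.17);  n_2 = (+0.0989, -0.9951)
edge 3: e_3 = (+1.29, +3.33);  n_3 = (+0.9325, -0.3612)
∠(n_2, n_3) = 63.15°
δ = |180° − 63.15°| = 116.85°
116.85° > 2α = 69.98°  →  invalid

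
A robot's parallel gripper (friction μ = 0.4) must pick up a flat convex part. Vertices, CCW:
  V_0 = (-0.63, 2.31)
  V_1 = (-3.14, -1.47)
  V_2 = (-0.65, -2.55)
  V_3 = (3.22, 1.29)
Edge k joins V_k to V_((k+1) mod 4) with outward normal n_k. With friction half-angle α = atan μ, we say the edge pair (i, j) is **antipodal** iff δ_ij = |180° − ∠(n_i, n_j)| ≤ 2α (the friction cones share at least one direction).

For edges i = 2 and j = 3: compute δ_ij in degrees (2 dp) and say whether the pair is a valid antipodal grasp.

α = atan 0.4 = 21.80°;  2α = 43.60°
edge 2: e_2 = (+3.87, +3.84);  n_2 = (+0.7044, -0.7099)
edge 3: e_3 = (-3.85, +1.02);  n_3 = (+0.2561, +0.9667)
∠(n_2, n_3) = 120.38°
δ = |180° − 120.38°| = 59.62°
59.62° > 2α = 43.60°  →  invalid

δ = 59.62°, invalid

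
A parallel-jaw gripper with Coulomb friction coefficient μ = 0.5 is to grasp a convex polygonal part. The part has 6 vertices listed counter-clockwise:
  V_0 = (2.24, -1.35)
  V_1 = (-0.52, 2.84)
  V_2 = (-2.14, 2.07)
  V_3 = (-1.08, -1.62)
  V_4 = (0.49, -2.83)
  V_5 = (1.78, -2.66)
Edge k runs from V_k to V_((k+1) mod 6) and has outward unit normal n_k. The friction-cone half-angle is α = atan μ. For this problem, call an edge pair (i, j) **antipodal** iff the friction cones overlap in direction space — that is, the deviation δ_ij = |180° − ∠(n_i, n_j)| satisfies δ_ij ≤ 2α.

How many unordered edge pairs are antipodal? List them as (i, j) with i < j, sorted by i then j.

α = atan 0.5 = 26.57°;  2α = 53.13°
n_0 = (+0.8351, +0.5501)
n_1 = (-0.4293, +0.9032)
n_2 = (-0.9611, -0.2761)
n_3 = (-0.6104, -0.7921)
n_4 = (+0.1307, -0.9914)
n_5 = (+0.9435, -0.3313)
  (0,1): δ = 97.95°  ·
  (0,2): δ = 17.35°  ✓
  (0,3): δ = 19.01°  ✓
  (0,4): δ = 64.13°  ·
  (0,5): δ = 127.28°  ·
  (1,2): δ = 99.39°  ·
  (1,3): δ = 63.04°  ·
  (1,4): δ = 17.91°  ✓
  (1,5): δ = 45.23°  ✓
  (2,3): δ = 143.65°  ·
  (2,4): δ = 98.52°  ·
  (2,5): δ = 35.38°  ✓
  (3,4): δ = 134.87°  ·
  (3,5): δ = 71.73°  ·
  (4,5): δ = 116.86°  ·
antipodal pairs: 5

count = 5; pairs: (0,2), (0,3), (1,4), (1,5), (2,5)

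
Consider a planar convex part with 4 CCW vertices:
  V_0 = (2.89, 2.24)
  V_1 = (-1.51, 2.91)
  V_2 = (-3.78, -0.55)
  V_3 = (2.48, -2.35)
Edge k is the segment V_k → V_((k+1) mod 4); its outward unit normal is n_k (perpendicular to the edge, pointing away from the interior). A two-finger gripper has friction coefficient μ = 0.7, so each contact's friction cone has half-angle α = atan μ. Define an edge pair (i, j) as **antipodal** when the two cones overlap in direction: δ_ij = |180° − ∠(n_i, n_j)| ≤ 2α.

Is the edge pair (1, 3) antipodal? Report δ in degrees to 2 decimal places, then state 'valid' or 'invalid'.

α = atan 0.7 = 34.99°;  2α = 69.98°
edge 1: e_1 = (-2.27, -3.46);  n_1 = (-0.8361, +0.5486)
edge 3: e_3 = (+0.41, +4.59);  n_3 = (+0.9960, -0.0890)
∠(n_1, n_3) = 151.84°
δ = |180° − 151.84°| = 28.16°
28.16° ≤ 2α = 69.98°  →  valid

δ = 28.16°, valid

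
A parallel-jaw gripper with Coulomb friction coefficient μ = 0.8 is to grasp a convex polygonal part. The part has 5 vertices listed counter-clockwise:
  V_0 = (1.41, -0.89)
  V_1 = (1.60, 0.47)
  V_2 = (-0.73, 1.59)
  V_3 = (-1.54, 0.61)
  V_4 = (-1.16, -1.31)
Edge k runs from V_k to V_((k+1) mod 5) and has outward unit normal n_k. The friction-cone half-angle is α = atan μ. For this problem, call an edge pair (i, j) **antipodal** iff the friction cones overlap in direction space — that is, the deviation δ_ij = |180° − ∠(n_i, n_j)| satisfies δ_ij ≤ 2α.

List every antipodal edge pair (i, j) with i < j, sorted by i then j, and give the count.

count = 5; pairs: (0,2), (0,3), (1,3), (1,4), (2,4)

α = atan 0.8 = 38.66°;  2α = 77.32°
n_0 = (+0.9904, -0.1384)
n_1 = (+0.4332, +0.9013)
n_2 = (-0.7708, +0.6371)
n_3 = (-0.9810, -0.1942)
n_4 = (+0.1613, -0.9869)
  (0,1): δ = 107.72°  ·
  (0,2): δ = 31.62°  ✓
  (0,3): δ = 19.15°  ✓
  (0,4): δ = 107.23°  ·
  (1,2): δ = 103.90°  ·
  (1,3): δ = 53.13°  ✓
  (1,4): δ = 34.95°  ✓
  (2,3): δ = 129.23°  ·
  (2,4): δ = 41.14°  ✓
  (3,4): δ = 91.91°  ·
antipodal pairs: 5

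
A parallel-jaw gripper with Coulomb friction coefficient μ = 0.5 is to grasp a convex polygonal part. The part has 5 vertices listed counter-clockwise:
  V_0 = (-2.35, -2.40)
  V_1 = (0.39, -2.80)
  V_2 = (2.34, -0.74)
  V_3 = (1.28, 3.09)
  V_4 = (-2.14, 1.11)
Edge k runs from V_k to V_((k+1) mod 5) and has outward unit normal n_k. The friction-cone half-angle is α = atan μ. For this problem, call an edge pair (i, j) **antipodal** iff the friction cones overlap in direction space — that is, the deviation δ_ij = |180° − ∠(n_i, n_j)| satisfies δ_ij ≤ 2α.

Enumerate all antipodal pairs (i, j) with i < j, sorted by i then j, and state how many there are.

count = 4; pairs: (0,3), (1,3), (1,4), (2,4)

α = atan 0.5 = 26.57°;  2α = 53.13°
n_0 = (-0.1445, -0.9895)
n_1 = (+0.7262, -0.6875)
n_2 = (+0.9638, +0.2667)
n_3 = (-0.5010, +0.8654)
n_4 = (-0.9982, +0.0597)
  (0,1): δ = 125.12°  ·
  (0,2): δ = 66.22°  ·
  (0,3): δ = 38.37°  ✓
  (0,4): δ = 94.88°  ·
  (1,2): δ = 121.10°  ·
  (1,3): δ = 16.50°  ✓
  (1,4): δ = 40.00°  ✓
  (2,3): δ = 75.40°  ·
  (2,4): δ = 18.89°  ✓
  (3,4): δ = 123.49°  ·
antipodal pairs: 4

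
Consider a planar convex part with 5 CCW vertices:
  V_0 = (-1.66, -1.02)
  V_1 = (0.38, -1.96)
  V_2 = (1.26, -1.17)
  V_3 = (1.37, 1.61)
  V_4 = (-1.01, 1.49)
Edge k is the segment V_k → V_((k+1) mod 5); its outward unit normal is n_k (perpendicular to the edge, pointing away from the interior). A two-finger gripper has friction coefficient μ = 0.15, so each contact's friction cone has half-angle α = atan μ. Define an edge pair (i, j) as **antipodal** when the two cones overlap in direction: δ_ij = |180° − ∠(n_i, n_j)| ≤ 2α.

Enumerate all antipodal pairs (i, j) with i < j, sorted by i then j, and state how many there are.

α = atan 0.15 = 8.53°;  2α = 17.06°
n_0 = (-0.4185, -0.9082)
n_1 = (+0.6680, -0.7441)
n_2 = (+0.9992, -0.0395)
n_3 = (-0.0504, +0.9987)
n_4 = (-0.9681, +0.2507)
  (0,1): δ = 113.35°  ·
  (0,2): δ = 67.53°  ·
  (0,3): δ = 27.63°  ·
  (0,4): δ = 100.22°  ·
  (1,2): δ = 134.18°  ·
  (1,3): δ = 39.03°  ·
  (1,4): δ = 33.57°  ·
  (2,3): δ = 84.85°  ·
  (2,4): δ = 12.25°  ✓
  (3,4): δ = 107.41°  ·
antipodal pairs: 1

count = 1; pairs: (2,4)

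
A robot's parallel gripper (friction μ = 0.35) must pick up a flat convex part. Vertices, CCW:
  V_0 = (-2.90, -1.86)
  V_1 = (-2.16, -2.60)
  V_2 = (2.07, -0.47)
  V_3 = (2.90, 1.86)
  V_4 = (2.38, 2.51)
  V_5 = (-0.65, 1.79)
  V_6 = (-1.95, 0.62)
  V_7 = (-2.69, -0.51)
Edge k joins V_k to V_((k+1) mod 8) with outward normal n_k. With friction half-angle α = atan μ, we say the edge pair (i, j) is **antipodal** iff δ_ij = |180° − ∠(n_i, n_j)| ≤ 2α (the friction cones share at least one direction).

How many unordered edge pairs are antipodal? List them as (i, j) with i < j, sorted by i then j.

count = 7; pairs: (0,3), (1,4), (1,5), (1,6), (2,5), (2,6), (2,7)

α = atan 0.35 = 19.29°;  2α = 38.58°
n_0 = (-0.7071, -0.7071)
n_1 = (+0.4497, -0.8932)
n_2 = (+0.9420, -0.3356)
n_3 = (+0.7809, +0.6247)
n_4 = (-0.2312, +0.9729)
n_5 = (-0.6690, +0.7433)
n_6 = (-0.8366, +0.5478)
n_7 = (-0.9881, +0.1537)
  (0,1): δ = 108.27°  ·
  (0,2): δ = 64.61°  ·
  (0,3): δ = 6.34°  ✓
  (0,4): δ = 58.37°  ·
  (0,5): δ = 86.99°  ·
  (0,6): δ = 101.78°  ·
  (0,7): δ = 126.16°  ·
  (1,2): δ = 136.33°  ·
  (1,3): δ = 78.07°  ·
  (1,4): δ = 13.36°  ✓
  (1,5): δ = 15.26°  ✓
  (1,6): δ = 30.05°  ✓
  (1,7): δ = 54.43°  ·
  (2,3): δ = 121.73°  ·
  (2,4): δ = 57.03°  ·
  (2,5): δ = 28.41°  ✓
  (2,6): δ = 13.61°  ✓
  (2,7): δ = 10.77°  ✓
  (3,4): δ = 115.29°  ·
  (3,5): δ = 86.67°  ·
  (3,6): δ = 71.88°  ·
  (3,7): δ = 47.50°  ·
  (4,5): δ = 151.38°  ·
  (4,6): δ = 136.59°  ·
  (4,7): δ = 112.21°  ·
  (5,6): δ = 165.21°  ·
  (5,7): δ = 140.83°  ·
  (6,7): δ = 155.62°  ·
antipodal pairs: 7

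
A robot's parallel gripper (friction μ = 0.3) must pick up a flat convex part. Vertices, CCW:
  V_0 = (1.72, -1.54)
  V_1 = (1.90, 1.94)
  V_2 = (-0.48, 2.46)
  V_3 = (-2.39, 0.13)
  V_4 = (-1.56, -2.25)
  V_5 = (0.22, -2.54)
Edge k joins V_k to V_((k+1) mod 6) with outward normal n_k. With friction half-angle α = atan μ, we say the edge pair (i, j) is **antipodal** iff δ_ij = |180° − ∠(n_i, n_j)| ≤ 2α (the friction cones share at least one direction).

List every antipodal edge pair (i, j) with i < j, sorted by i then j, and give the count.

α = atan 0.3 = 16.70°;  2α = 33.40°
n_0 = (+0.9987, -0.0517)
n_1 = (+0.2135, +0.9770)
n_2 = (-0.7734, +0.6340)
n_3 = (-0.9442, -0.3293)
n_4 = (-0.1608, -0.9870)
n_5 = (+0.5547, -0.8321)
  (0,1): δ = 99.36°  ·
  (0,2): δ = 36.38°  ·
  (0,3): δ = 22.19°  ✓
  (0,4): δ = 83.71°  ·
  (0,5): δ = 126.65°  ·
  (1,2): δ = 117.02°  ·
  (1,3): δ = 58.45°  ·
  (1,4): δ = 3.07°  ✓
  (1,5): δ = 46.01°  ·
  (2,3): δ = 121.43°  ·
  (2,4): δ = 59.91°  ·
  (2,5): δ = 16.97°  ✓
  (3,4): δ = 118.48°  ·
  (3,5): δ = 75.54°  ·
  (4,5): δ = 137.06°  ·
antipodal pairs: 3

count = 3; pairs: (0,3), (1,4), (2,5)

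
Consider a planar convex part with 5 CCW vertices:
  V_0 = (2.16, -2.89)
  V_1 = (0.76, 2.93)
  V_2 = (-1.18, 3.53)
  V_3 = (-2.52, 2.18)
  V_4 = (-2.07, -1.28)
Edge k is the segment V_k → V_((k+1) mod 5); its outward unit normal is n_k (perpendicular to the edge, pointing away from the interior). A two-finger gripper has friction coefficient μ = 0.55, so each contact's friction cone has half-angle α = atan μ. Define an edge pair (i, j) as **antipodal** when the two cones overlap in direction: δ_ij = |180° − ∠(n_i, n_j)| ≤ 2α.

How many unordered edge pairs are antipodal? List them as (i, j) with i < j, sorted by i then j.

count = 3; pairs: (0,3), (0,4), (1,4)

α = atan 0.55 = 28.81°;  2α = 57.62°
n_0 = (+0.9723, +0.2339)
n_1 = (+0.2955, +0.9554)
n_2 = (-0.7097, +0.7045)
n_3 = (-0.9916, -0.1290)
n_4 = (-0.3557, -0.9346)
  (0,1): δ = 120.71°  ·
  (0,2): δ = 58.31°  ·
  (0,3): δ = 6.12°  ✓
  (0,4): δ = 55.64°  ✓
  (1,2): δ = 117.60°  ·
  (1,3): δ = 65.40°  ·
  (1,4): δ = 3.65°  ✓
  (2,3): δ = 127.80°  ·
  (2,4): δ = 66.05°  ·
  (3,4): δ = 118.25°  ·
antipodal pairs: 3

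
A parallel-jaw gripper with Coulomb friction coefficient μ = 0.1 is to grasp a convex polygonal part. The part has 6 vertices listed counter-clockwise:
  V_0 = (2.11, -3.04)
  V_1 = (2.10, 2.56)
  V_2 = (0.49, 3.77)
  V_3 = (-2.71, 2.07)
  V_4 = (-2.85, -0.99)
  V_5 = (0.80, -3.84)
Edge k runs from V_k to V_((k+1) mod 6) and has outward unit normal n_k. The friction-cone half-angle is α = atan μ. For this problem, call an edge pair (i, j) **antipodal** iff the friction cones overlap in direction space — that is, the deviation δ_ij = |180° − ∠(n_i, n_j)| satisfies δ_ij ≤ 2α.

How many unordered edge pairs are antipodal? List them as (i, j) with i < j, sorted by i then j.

count = 3; pairs: (0,3), (1,4), (2,5)

α = atan 0.1 = 5.71°;  2α = 11.42°
n_0 = (+1.0000, +0.0018)
n_1 = (+0.6008, +0.7994)
n_2 = (-0.4692, +0.8831)
n_3 = (-0.9990, +0.0457)
n_4 = (-0.6154, -0.7882)
n_5 = (+0.5212, -0.8534)
  (0,1): δ = 127.03°  ·
  (0,2): δ = 62.12°  ·
  (0,3): δ = 2.72°  ✓
  (0,4): δ = 51.91°  ·
  (0,5): δ = 121.31°  ·
  (1,2): δ = 115.09°  ·
  (1,3): δ = 55.69°  ·
  (1,4): δ = 1.06°  ✓
  (1,5): δ = 68.34°  ·
  (2,3): δ = 120.60°  ·
  (2,4): δ = 65.96°  ·
  (2,5): δ = 3.43°  ✓
  (3,4): δ = 125.36°  ·
  (3,5): δ = 55.97°  ·
  (4,5): δ = 110.60°  ·
antipodal pairs: 3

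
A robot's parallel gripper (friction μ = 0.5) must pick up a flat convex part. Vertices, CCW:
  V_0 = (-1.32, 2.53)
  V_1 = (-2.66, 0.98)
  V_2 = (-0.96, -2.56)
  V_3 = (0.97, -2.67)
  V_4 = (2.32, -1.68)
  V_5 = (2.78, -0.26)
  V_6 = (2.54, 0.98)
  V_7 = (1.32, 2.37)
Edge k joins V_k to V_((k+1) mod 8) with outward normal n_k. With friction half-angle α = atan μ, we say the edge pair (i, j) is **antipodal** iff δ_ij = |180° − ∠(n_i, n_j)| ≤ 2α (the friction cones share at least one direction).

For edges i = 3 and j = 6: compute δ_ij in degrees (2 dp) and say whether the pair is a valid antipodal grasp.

δ = 84.98°, invalid

α = atan 0.5 = 26.57°;  2α = 53.13°
edge 3: e_3 = (+1.35, +0.99);  n_3 = (+0.5914, -0.8064)
edge 6: e_6 = (-1.22, +1.39);  n_6 = (+0.7516, +0.6597)
∠(n_3, n_6) = 95.02°
δ = |180° − 95.02°| = 84.98°
84.98° > 2α = 53.13°  →  invalid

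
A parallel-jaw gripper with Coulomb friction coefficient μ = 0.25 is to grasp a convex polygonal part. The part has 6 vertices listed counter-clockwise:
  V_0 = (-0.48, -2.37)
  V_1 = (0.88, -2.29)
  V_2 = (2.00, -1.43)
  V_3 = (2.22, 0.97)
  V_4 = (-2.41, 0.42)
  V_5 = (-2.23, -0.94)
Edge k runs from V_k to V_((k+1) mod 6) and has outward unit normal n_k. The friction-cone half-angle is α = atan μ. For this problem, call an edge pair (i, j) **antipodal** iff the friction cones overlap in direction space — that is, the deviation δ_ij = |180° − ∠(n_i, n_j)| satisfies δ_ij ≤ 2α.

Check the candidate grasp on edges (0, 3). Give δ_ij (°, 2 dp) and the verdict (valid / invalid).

α = atan 0.25 = 14.04°;  2α = 28.07°
edge 0: e_0 = (+1.36, +0.08);  n_0 = (+0.0587, -0.9983)
edge 3: e_3 = (-4.63, -0.55);  n_3 = (-0.1180, +0.9930)
∠(n_0, n_3) = 176.59°
δ = |180° − 176.59°| = 3.41°
3.41° ≤ 2α = 28.07°  →  valid

δ = 3.41°, valid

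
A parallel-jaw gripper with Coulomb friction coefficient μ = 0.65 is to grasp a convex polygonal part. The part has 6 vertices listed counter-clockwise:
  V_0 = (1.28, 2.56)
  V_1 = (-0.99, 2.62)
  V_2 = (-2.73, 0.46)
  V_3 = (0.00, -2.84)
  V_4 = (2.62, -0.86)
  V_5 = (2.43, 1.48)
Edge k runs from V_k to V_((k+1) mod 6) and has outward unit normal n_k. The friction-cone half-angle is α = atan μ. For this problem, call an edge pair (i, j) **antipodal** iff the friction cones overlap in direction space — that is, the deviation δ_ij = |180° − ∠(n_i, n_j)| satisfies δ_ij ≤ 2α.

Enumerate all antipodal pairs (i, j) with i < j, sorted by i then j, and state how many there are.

count = 6; pairs: (0,2), (0,3), (1,3), (1,4), (2,4), (2,5)

α = atan 0.65 = 33.02°;  2α = 66.05°
n_0 = (+0.0264, +0.9997)
n_1 = (-0.7788, +0.6273)
n_2 = (-0.7705, -0.6374)
n_3 = (+0.6029, -0.7978)
n_4 = (+0.9967, +0.0809)
n_5 = (+0.6846, +0.7289)
  (0,1): δ = 127.34°  ·
  (0,2): δ = 48.89°  ✓
  (0,3): δ = 38.59°  ✓
  (0,4): δ = 96.16°  ·
  (0,5): δ = 138.31°  ·
  (1,2): δ = 101.55°  ·
  (1,3): δ = 14.07°  ✓
  (1,4): δ = 43.50°  ✓
  (1,5): δ = 85.65°  ·
  (2,3): δ = 92.52°  ·
  (2,4): δ = 34.96°  ✓
  (2,5): δ = 7.20°  ✓
  (3,4): δ = 122.44°  ·
  (3,5): δ = 80.28°  ·
  (4,5): δ = 137.84°  ·
antipodal pairs: 6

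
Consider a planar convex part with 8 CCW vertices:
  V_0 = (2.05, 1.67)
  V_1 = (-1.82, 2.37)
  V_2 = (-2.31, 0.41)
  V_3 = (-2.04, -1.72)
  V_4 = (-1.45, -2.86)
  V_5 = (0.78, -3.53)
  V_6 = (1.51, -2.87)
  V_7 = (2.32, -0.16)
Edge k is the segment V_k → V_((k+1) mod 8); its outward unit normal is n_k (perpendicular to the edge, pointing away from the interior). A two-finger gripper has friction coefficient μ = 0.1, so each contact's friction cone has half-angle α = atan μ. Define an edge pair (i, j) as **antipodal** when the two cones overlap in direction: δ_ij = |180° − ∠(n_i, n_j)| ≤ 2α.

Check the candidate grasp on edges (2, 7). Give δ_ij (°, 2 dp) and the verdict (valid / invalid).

α = atan 0.1 = 5.71°;  2α = 11.42°
edge 2: e_2 = (+0.27, -2.13);  n_2 = (-0.9921, -0.1258)
edge 7: e_7 = (-0.27, +1.83);  n_7 = (+0.9893, +0.1460)
∠(n_2, n_7) = 178.83°
δ = |180° − 178.83°| = 1.17°
1.17° ≤ 2α = 11.42°  →  valid

δ = 1.17°, valid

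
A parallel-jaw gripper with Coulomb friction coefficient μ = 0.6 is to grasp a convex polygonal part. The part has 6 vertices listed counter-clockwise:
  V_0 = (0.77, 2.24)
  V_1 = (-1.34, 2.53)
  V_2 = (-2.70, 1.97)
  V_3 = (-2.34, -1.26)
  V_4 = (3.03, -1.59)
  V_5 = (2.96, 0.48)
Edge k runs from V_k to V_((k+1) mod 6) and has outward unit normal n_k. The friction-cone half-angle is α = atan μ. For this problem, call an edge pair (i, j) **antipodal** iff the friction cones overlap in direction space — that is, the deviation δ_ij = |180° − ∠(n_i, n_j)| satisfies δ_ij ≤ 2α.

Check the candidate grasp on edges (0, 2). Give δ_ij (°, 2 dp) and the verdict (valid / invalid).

α = atan 0.6 = 30.96°;  2α = 61.93°
edge 0: e_0 = (-2.11, +0.29);  n_0 = (+0.1362, +0.9907)
edge 2: e_2 = (+0.36, -3.23);  n_2 = (-0.9938, -0.1108)
∠(n_0, n_2) = 104.19°
δ = |180° − 104.19°| = 75.81°
75.81° > 2α = 61.93°  →  invalid

δ = 75.81°, invalid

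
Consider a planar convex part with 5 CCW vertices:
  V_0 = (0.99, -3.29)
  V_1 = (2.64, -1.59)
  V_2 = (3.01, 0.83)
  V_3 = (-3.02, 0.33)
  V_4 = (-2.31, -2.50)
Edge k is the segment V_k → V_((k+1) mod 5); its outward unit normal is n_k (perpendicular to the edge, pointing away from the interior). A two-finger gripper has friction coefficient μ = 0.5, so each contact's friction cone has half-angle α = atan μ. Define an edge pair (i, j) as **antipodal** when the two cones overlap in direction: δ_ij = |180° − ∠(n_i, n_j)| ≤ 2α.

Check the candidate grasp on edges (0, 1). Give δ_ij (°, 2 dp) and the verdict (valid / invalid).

α = atan 0.5 = 26.57°;  2α = 53.13°
edge 0: e_0 = (+1.65, +1.70);  n_0 = (+0.7176, -0.6965)
edge 1: e_1 = (+0.37, +2.42);  n_1 = (+0.9885, -0.1511)
∠(n_0, n_1) = 35.45°
δ = |180° − 35.45°| = 144.55°
144.55° > 2α = 53.13°  →  invalid

δ = 144.55°, invalid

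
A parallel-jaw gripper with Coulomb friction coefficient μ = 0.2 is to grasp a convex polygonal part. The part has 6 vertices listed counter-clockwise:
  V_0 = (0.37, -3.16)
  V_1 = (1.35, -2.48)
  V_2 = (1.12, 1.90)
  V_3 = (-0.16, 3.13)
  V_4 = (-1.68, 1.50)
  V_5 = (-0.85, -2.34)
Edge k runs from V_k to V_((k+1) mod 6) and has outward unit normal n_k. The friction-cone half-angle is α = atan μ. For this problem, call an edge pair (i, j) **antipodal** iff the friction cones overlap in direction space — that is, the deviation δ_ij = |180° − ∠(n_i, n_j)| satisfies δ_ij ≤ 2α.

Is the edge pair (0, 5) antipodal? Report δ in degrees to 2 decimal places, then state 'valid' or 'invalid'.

α = atan 0.2 = 11.31°;  2α = 22.62°
edge 0: e_0 = (+0.98, +0.68);  n_0 = (+0.5701, -0.8216)
edge 5: e_5 = (+1.22, -0.82);  n_5 = (-0.5578, -0.8300)
∠(n_0, n_5) = 68.66°
δ = |180° − 68.66°| = 111.34°
111.34° > 2α = 22.62°  →  invalid

δ = 111.34°, invalid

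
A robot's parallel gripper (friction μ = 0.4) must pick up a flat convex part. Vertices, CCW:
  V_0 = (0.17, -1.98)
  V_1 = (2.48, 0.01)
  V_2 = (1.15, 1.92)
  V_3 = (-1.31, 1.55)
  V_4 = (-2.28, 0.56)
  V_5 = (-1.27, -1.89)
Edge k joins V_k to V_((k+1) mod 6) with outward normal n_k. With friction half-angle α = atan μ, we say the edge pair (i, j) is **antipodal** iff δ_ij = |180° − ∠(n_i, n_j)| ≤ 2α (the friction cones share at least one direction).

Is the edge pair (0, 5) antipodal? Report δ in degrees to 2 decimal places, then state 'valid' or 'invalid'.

δ = 135.68°, invalid

α = atan 0.4 = 21.80°;  2α = 43.60°
edge 0: e_0 = (+2.31, +1.99);  n_0 = (+0.6527, -0.7576)
edge 5: e_5 = (+1.44, -0.09);  n_5 = (-0.0624, -0.9981)
∠(n_0, n_5) = 44.32°
δ = |180° − 44.32°| = 135.68°
135.68° > 2α = 43.60°  →  invalid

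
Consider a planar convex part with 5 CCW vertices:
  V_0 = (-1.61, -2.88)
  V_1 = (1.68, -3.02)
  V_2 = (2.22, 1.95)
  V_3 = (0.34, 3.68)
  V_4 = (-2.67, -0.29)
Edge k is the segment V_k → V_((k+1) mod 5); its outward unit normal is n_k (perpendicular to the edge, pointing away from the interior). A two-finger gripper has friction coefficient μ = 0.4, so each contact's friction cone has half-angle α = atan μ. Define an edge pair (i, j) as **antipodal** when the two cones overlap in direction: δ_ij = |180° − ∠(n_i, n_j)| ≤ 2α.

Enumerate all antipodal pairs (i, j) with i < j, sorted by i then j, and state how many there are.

α = atan 0.4 = 21.80°;  2α = 43.60°
n_0 = (-0.0425, -0.9991)
n_1 = (+0.9941, -0.1080)
n_2 = (+0.6771, +0.7359)
n_3 = (-0.7969, +0.6042)
n_4 = (-0.9255, -0.3788)
  (0,1): δ = 93.76°  ·
  (0,2): δ = 40.18°  ✓
  (0,3): δ = 55.27°  ·
  (0,4): δ = 114.69°  ·
  (1,2): δ = 126.42°  ·
  (1,3): δ = 30.97°  ✓
  (1,4): δ = 28.46°  ✓
  (2,3): δ = 84.55°  ·
  (2,4): δ = 25.12°  ✓
  (3,4): δ = 120.57°  ·
antipodal pairs: 4

count = 4; pairs: (0,2), (1,3), (1,4), (2,4)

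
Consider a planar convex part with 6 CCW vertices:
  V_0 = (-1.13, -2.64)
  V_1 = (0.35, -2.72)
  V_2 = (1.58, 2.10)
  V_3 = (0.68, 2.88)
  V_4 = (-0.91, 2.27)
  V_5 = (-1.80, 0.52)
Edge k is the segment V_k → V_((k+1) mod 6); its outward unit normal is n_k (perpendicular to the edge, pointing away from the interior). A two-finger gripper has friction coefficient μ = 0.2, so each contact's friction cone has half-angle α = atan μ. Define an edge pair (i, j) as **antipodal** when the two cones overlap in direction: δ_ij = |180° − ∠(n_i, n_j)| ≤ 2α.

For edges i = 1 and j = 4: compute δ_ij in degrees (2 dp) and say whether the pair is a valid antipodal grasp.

α = atan 0.2 = 11.31°;  2α = 22.62°
edge 1: e_1 = (+1.23, +4.82);  n_1 = (+0.9689, -0.2473)
edge 4: e_4 = (-0.89, -1.75);  n_4 = (-0.8914, +0.4533)
∠(n_1, n_4) = 167.36°
δ = |180° − 167.36°| = 12.64°
12.64° ≤ 2α = 22.62°  →  valid

δ = 12.64°, valid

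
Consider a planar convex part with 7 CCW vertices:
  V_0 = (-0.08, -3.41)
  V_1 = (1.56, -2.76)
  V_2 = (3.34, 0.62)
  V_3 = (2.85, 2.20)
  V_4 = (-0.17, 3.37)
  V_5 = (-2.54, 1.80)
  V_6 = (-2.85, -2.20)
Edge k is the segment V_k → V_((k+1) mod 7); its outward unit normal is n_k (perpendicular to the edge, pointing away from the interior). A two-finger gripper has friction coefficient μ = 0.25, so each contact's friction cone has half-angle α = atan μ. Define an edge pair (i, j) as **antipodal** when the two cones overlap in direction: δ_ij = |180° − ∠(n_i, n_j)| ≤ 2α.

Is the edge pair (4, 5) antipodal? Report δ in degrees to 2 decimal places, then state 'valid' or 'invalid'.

δ = 127.95°, invalid

α = atan 0.25 = 14.04°;  2α = 28.07°
edge 4: e_4 = (-2.37, -1.57);  n_4 = (-0.5523, +0.8337)
edge 5: e_5 = (-0.31, -4.00);  n_5 = (-0.9970, +0.0773)
∠(n_4, n_5) = 52.05°
δ = |180° − 52.05°| = 127.95°
127.95° > 2α = 28.07°  →  invalid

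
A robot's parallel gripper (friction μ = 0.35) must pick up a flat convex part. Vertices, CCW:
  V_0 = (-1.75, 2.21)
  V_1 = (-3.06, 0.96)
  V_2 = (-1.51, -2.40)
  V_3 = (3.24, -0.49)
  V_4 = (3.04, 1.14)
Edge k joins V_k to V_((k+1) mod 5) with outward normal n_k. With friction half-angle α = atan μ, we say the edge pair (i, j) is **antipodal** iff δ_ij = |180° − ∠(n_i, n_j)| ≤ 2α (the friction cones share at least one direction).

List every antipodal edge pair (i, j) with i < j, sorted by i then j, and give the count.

count = 3; pairs: (0,2), (1,3), (2,4)

α = atan 0.35 = 19.29°;  2α = 38.58°
n_0 = (-0.6903, +0.7235)
n_1 = (-0.9080, -0.4189)
n_2 = (+0.3731, -0.9278)
n_3 = (+0.9926, +0.1218)
n_4 = (+0.2180, +0.9759)
  (0,1): δ = 108.89°  ·
  (0,2): δ = 21.75°  ✓
  (0,3): δ = 53.34°  ·
  (0,4): δ = 123.75°  ·
  (1,2): δ = 92.86°  ·
  (1,3): δ = 17.77°  ✓
  (1,4): δ = 52.64°  ·
  (2,3): δ = 104.91°  ·
  (2,4): δ = 34.50°  ✓
  (3,4): δ = 109.59°  ·
antipodal pairs: 3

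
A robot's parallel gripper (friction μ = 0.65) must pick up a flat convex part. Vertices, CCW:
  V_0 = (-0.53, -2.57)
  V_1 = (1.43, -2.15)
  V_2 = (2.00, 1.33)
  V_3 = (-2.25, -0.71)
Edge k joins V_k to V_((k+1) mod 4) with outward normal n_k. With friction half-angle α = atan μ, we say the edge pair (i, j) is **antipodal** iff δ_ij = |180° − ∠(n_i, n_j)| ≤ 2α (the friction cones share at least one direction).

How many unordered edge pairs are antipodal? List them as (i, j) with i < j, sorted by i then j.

count = 3; pairs: (0,2), (1,2), (1,3)

α = atan 0.65 = 33.02°;  2α = 66.05°
n_0 = (+0.2095, -0.9778)
n_1 = (+0.9868, -0.1616)
n_2 = (-0.4327, +0.9015)
n_3 = (-0.7342, -0.6789)
  (0,1): δ = 111.40°  ·
  (0,2): δ = 13.55°  ✓
  (0,3): δ = 120.67°  ·
  (1,2): δ = 55.06°  ✓
  (1,3): δ = 52.06°  ✓
  (2,3): δ = 72.88°  ·
antipodal pairs: 3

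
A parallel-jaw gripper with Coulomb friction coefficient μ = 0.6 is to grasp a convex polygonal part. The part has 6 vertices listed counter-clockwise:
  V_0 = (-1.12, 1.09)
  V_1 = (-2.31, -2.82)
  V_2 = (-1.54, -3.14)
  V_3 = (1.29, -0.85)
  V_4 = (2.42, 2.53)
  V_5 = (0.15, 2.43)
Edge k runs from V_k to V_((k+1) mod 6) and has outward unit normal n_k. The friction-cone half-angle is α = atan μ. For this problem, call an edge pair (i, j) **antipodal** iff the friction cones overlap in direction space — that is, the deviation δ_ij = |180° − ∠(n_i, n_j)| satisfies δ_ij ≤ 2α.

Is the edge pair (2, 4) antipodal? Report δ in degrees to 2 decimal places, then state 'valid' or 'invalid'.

α = atan 0.6 = 30.96°;  2α = 61.93°
edge 2: e_2 = (+2.83, +2.29);  n_2 = (+0.6290, -0.7774)
edge 4: e_4 = (-2.27, -0.10);  n_4 = (-0.0440, +0.9990)
∠(n_2, n_4) = 143.54°
δ = |180° − 143.54°| = 36.46°
36.46° ≤ 2α = 61.93°  →  valid

δ = 36.46°, valid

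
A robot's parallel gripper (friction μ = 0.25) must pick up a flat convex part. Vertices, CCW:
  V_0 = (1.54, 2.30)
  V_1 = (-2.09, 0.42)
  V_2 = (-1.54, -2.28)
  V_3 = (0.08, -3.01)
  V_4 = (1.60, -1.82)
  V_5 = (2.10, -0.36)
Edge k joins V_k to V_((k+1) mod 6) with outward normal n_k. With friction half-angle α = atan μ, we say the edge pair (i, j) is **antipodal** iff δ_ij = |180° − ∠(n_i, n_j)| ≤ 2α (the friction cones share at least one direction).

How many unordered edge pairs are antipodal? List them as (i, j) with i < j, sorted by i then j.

α = atan 0.25 = 14.04°;  2α = 28.07°
n_0 = (-0.4599, +0.8880)
n_1 = (-0.9799, -0.1996)
n_2 = (-0.4108, -0.9117)
n_3 = (+0.6164, -0.7874)
n_4 = (+0.9461, -0.3240)
n_5 = (+0.9785, +0.2060)
  (0,1): δ = 105.87°  ·
  (0,2): δ = 51.64°  ·
  (0,3): δ = 10.68°  ✓
  (0,4): δ = 43.72°  ·
  (0,5): δ = 74.51°  ·
  (1,2): δ = 125.77°  ·
  (1,3): δ = 63.46°  ·
  (1,4): δ = 30.42°  ·
  (1,5): δ = 0.37°  ✓
  (2,3): δ = 117.69°  ·
  (2,4): δ = 84.65°  ·
  (2,5): δ = 53.85°  ·
  (3,4): δ = 146.96°  ·
  (3,5): δ = 116.17°  ·
  (4,5): δ = 149.21°  ·
antipodal pairs: 2

count = 2; pairs: (0,3), (1,5)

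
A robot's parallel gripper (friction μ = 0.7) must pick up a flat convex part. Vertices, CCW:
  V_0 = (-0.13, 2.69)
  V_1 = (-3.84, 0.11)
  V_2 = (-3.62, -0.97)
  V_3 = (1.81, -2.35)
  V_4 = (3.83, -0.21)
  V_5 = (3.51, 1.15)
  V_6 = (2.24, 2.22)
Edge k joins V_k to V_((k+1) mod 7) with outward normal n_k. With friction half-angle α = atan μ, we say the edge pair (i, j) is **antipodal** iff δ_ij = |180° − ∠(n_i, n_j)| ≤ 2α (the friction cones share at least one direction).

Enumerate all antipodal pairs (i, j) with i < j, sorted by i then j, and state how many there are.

count = 11; pairs: (0,2), (0,3), (0,4), (1,3), (1,4), (1,5), (1,6), (2,4), (2,5), (2,6), (3,6)

α = atan 0.7 = 34.99°;  2α = 69.98°
n_0 = (-0.5709, +0.8210)
n_1 = (-0.9799, -0.1996)
n_2 = (-0.2463, -0.9692)
n_3 = (+0.7272, -0.6864)
n_4 = (+0.9734, +0.2290)
n_5 = (+0.6443, +0.7648)
n_6 = (+0.1945, +0.9809)
  (0,1): δ = 113.30°  ·
  (0,2): δ = 49.07°  ✓
  (0,3): δ = 11.84°  ✓
  (0,4): δ = 68.43°  ✓
  (0,5): δ = 105.07°  ·
  (0,6): δ = 133.97°  ·
  (1,2): δ = 115.77°  ·
  (1,3): δ = 54.86°  ✓
  (1,4): δ = 1.73°  ✓
  (1,5): δ = 38.37°  ✓
  (1,6): δ = 67.27°  ✓
  (2,3): δ = 119.09°  ·
  (2,4): δ = 62.50°  ✓
  (2,5): δ = 25.86°  ✓
  (2,6): δ = 3.04°  ✓
  (3,4): δ = 123.41°  ·
  (3,5): δ = 86.77°  ·
  (3,6): δ = 57.87°  ✓
  (4,5): δ = 143.36°  ·
  (4,6): δ = 114.46°  ·
  (5,6): δ = 151.10°  ·
antipodal pairs: 11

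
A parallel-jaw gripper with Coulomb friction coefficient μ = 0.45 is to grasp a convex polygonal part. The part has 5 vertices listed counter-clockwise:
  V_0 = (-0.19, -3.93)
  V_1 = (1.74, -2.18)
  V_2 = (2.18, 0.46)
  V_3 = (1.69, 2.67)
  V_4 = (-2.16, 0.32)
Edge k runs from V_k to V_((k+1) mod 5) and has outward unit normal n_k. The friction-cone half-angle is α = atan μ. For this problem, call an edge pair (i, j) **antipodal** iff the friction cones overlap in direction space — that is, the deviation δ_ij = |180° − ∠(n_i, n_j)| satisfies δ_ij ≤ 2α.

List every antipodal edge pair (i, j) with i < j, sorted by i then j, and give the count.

α = atan 0.45 = 24.23°;  2α = 48.46°
n_0 = (+0.6717, -0.7408)
n_1 = (+0.9864, -0.1644)
n_2 = (+0.9763, +0.2165)
n_3 = (-0.5210, +0.8536)
n_4 = (-0.9073, -0.4205)
  (0,1): δ = 141.66°  ·
  (0,2): δ = 119.70°  ·
  (0,3): δ = 10.80°  ✓
  (0,4): δ = 72.67°  ·
  (1,2): δ = 158.04°  ·
  (1,3): δ = 49.14°  ·
  (1,4): δ = 34.33°  ✓
  (2,3): δ = 71.10°  ·
  (2,4): δ = 12.37°  ✓
  (3,4): δ = 96.53°  ·
antipodal pairs: 3

count = 3; pairs: (0,3), (1,4), (2,4)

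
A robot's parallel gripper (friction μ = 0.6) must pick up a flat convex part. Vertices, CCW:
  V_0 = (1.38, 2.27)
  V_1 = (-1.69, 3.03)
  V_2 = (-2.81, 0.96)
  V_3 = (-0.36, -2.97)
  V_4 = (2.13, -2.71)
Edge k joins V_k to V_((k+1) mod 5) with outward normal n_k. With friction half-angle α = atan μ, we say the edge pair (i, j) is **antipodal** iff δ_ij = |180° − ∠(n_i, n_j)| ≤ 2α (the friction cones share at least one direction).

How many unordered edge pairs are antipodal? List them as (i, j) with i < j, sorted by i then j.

α = atan 0.6 = 30.96°;  2α = 61.93°
n_0 = (+0.2403, +0.9707)
n_1 = (-0.8795, +0.4759)
n_2 = (-0.8486, -0.5290)
n_3 = (+0.1039, -0.9946)
n_4 = (+0.9888, +0.1489)
  (0,1): δ = 104.51°  ·
  (0,2): δ = 44.16°  ✓
  (0,3): δ = 19.87°  ✓
  (0,4): δ = 112.47°  ·
  (1,2): δ = 119.64°  ·
  (1,3): δ = 55.62°  ✓
  (1,4): δ = 36.98°  ✓
  (2,3): δ = 115.98°  ·
  (2,4): δ = 23.38°  ✓
  (3,4): δ = 87.40°  ·
antipodal pairs: 5

count = 5; pairs: (0,2), (0,3), (1,3), (1,4), (2,4)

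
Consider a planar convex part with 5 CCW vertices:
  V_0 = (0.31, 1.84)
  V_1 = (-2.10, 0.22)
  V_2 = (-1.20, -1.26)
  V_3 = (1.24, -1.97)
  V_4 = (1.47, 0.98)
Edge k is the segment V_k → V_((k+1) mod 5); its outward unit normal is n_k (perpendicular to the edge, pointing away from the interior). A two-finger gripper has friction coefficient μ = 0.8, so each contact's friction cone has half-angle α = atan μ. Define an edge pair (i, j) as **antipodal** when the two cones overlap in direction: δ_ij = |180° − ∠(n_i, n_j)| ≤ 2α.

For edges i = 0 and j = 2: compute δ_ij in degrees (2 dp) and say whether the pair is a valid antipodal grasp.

δ = 50.13°, valid

α = atan 0.8 = 38.66°;  2α = 77.32°
edge 0: e_0 = (-2.41, -1.62);  n_0 = (-0.5579, +0.8299)
edge 2: e_2 = (+2.44, -0.71);  n_2 = (-0.2794, -0.9602)
∠(n_0, n_2) = 129.87°
δ = |180° − 129.87°| = 50.13°
50.13° ≤ 2α = 77.32°  →  valid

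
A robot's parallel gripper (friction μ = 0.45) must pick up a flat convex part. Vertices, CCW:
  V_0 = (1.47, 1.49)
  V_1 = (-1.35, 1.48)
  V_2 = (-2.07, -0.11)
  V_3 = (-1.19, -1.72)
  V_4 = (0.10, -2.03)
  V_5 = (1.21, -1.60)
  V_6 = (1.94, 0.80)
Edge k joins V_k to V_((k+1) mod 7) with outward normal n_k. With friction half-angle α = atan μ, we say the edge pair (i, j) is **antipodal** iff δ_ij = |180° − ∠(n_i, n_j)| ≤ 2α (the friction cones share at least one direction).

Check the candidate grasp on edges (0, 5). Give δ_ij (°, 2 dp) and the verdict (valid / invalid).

δ = 72.88°, invalid

α = atan 0.45 = 24.23°;  2α = 48.46°
edge 0: e_0 = (-2.82, -0.01);  n_0 = (-0.0035, +1.0000)
edge 5: e_5 = (+0.73, +2.40);  n_5 = (+0.9567, -0.2910)
∠(n_0, n_5) = 107.12°
δ = |180° − 107.12°| = 72.88°
72.88° > 2α = 48.46°  →  invalid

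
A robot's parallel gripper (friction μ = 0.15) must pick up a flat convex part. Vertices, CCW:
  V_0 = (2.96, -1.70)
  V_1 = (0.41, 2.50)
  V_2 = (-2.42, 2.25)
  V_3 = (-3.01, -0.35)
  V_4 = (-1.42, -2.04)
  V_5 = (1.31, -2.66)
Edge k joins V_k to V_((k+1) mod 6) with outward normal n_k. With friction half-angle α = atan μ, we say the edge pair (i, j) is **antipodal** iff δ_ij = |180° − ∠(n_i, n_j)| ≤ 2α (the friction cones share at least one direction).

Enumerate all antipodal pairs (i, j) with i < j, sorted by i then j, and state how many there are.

count = 1; pairs: (0,3)

α = atan 0.15 = 8.53°;  2α = 17.06°
n_0 = (+0.8548, +0.5190)
n_1 = (-0.0880, +0.9961)
n_2 = (-0.9752, +0.2213)
n_3 = (-0.7283, -0.6852)
n_4 = (-0.2215, -0.9752)
n_5 = (+0.5029, -0.8643)
  (0,1): δ = 116.22°  ·
  (0,2): δ = 44.05°  ·
  (0,3): δ = 11.99°  ✓
  (0,4): δ = 45.94°  ·
  (0,5): δ = 88.93°  ·
  (1,2): δ = 107.83°  ·
  (1,3): δ = 51.79°  ·
  (1,4): δ = 17.84°  ·
  (1,5): δ = 25.14°  ·
  (2,3): δ = 123.96°  ·
  (2,4): δ = 90.01°  ·
  (2,5): δ = 47.02°  ·
  (3,4): δ = 146.05°  ·
  (3,5): δ = 103.06°  ·
  (4,5): δ = 137.01°  ·
antipodal pairs: 1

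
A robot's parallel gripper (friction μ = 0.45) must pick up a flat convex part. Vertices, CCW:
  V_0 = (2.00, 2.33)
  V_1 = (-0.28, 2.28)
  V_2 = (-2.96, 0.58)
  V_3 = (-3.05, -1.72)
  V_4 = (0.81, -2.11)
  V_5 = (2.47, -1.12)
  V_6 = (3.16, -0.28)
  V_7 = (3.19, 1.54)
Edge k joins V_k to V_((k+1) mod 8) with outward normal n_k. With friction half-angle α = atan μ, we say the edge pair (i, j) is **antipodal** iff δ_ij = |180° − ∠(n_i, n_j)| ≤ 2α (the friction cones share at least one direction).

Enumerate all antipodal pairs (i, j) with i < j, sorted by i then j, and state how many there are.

α = atan 0.45 = 24.23°;  2α = 48.46°
n_0 = (-0.0219, +0.9998)
n_1 = (-0.5357, +0.8444)
n_2 = (-0.9992, +0.0391)
n_3 = (-0.1005, -0.9949)
n_4 = (+0.5122, -0.8589)
n_5 = (+0.7727, -0.6347)
n_6 = (+0.9999, -0.0165)
n_7 = (+0.5531, +0.8331)
  (0,1): δ = 148.87°  ·
  (0,2): δ = 93.50°  ·
  (0,3): δ = 7.03°  ✓
  (0,4): δ = 29.55°  ✓
  (0,5): δ = 49.34°  ·
  (0,6): δ = 87.80°  ·
  (0,7): δ = 145.16°  ·
  (1,2): δ = 124.63°  ·
  (1,3): δ = 38.16°  ✓
  (1,4): δ = 1.58°  ✓
  (1,5): δ = 18.21°  ✓
  (1,6): δ = 56.67°  ·
  (1,7): δ = 114.03°  ·
  (2,3): δ = 93.53°  ·
  (2,4): δ = 56.95°  ·
  (2,5): δ = 37.16°  ✓
  (2,6): δ = 1.30°  ✓
  (2,7): δ = 58.66°  ·
  (3,4): δ = 143.42°  ·
  (3,5): δ = 123.63°  ·
  (3,6): δ = 85.17°  ·
  (3,7): δ = 27.81°  ✓
  (4,5): δ = 160.21°  ·
  (4,6): δ = 121.76°  ·
  (4,7): δ = 64.39°  ·
  (5,6): δ = 141.54°  ·
  (5,7): δ = 84.18°  ·
  (6,7): δ = 122.63°  ·
antipodal pairs: 8

count = 8; pairs: (0,3), (0,4), (1,3), (1,4), (1,5), (2,5), (2,6), (3,7)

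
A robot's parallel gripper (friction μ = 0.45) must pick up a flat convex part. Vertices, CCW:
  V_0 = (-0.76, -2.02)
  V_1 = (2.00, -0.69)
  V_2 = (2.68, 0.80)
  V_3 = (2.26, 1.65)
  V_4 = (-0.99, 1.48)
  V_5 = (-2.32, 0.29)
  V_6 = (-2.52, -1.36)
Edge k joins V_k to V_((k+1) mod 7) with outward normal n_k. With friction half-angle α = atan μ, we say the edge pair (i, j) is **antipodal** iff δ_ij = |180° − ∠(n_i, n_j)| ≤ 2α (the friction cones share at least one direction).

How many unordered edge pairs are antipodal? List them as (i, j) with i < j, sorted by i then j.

count = 7; pairs: (0,3), (0,4), (1,4), (1,5), (2,5), (2,6), (3,6)

α = atan 0.45 = 24.23°;  2α = 48.46°
n_0 = (+0.4341, -0.9009)
n_1 = (+0.9097, -0.4152)
n_2 = (+0.8965, +0.4430)
n_3 = (-0.0522, +0.9986)
n_4 = (-0.6668, +0.7452)
n_5 = (-0.9927, +0.1203)
n_6 = (-0.3511, -0.9363)
  (0,1): δ = 140.26°  ·
  (0,2): δ = 89.43°  ·
  (0,3): δ = 22.73°  ✓
  (0,4): δ = 16.09°  ✓
  (0,5): δ = 57.36°  ·
  (0,6): δ = 133.72°  ·
  (1,2): δ = 129.17°  ·
  (1,3): δ = 62.47°  ·
  (1,4): δ = 23.65°  ✓
  (1,5): δ = 17.62°  ✓
  (1,6): δ = 93.97°  ·
  (2,3): δ = 113.30°  ·
  (2,4): δ = 74.47°  ·
  (2,5): δ = 33.21°  ✓
  (2,6): δ = 43.15°  ✓
  (3,4): δ = 141.17°  ·
  (3,5): δ = 99.91°  ·
  (3,6): δ = 23.55°  ✓
  (4,5): δ = 138.73°  ·
  (4,6): δ = 62.38°  ·
  (5,6): δ = 103.64°  ·
antipodal pairs: 7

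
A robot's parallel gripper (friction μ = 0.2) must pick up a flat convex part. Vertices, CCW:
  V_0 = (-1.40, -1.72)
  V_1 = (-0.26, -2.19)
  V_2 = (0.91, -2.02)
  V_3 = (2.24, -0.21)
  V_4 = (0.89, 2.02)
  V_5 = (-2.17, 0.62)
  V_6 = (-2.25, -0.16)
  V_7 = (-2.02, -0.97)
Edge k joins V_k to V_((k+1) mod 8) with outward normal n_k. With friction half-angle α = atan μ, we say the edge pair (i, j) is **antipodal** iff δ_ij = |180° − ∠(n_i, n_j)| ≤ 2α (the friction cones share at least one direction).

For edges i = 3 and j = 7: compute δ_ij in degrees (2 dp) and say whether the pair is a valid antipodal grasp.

α = atan 0.2 = 11.31°;  2α = 22.62°
edge 3: e_3 = (-1.35, +2.23);  n_3 = (+0.8555, +0.5179)
edge 7: e_7 = (+0.62, -0.75);  n_7 = (-0.7707, -0.6371)
∠(n_3, n_7) = 171.61°
δ = |180° − 171.61°| = 8.39°
8.39° ≤ 2α = 22.62°  →  valid

δ = 8.39°, valid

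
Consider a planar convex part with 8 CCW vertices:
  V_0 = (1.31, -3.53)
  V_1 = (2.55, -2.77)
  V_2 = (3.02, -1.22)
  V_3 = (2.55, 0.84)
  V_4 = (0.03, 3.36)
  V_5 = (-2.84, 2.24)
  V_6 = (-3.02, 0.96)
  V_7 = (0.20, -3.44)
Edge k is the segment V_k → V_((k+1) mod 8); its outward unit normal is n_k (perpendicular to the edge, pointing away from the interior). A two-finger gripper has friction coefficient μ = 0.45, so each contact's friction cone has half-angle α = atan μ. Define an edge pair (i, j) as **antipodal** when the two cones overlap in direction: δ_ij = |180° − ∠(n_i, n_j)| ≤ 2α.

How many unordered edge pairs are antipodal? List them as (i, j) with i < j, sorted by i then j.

α = atan 0.45 = 24.23°;  2α = 48.46°
n_0 = (+0.5226, -0.8526)
n_1 = (+0.9570, -0.2902)
n_2 = (+0.9749, +0.2224)
n_3 = (+0.7071, +0.7071)
n_4 = (-0.3635, +0.9316)
n_5 = (-0.9903, +0.1393)
n_6 = (-0.8070, -0.5906)
n_7 = (-0.0808, -0.9967)
  (0,1): δ = 138.37°  ·
  (0,2): δ = 108.65°  ·
  (0,3): δ = 76.50°  ·
  (0,4): δ = 10.19°  ✓
  (0,5): δ = 50.49°  ·
  (0,6): δ = 94.69°  ·
  (0,7): δ = 143.86°  ·
  (1,2): δ = 150.28°  ·
  (1,3): δ = 118.13°  ·
  (1,4): δ = 51.81°  ·
  (1,5): δ = 8.86°  ✓
  (1,6): δ = 53.07°  ·
  (1,7): δ = 102.23°  ·
  (2,3): δ = 147.85°  ·
  (2,4): δ = 81.53°  ·
  (2,5): δ = 20.86°  ✓
  (2,6): δ = 23.35°  ✓
  (2,7): δ = 72.51°  ·
  (3,4): δ = 113.68°  ·
  (3,5): δ = 53.00°  ·
  (3,6): δ = 8.80°  ✓
  (3,7): δ = 40.36°  ✓
  (4,5): δ = 119.32°  ·
  (4,6): δ = 75.12°  ·
  (4,7): δ = 25.95°  ✓
  (5,6): δ = 135.80°  ·
  (5,7): δ = 86.63°  ·
  (6,7): δ = 130.83°  ·
antipodal pairs: 7

count = 7; pairs: (0,4), (1,5), (2,5), (2,6), (3,6), (3,7), (4,7)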